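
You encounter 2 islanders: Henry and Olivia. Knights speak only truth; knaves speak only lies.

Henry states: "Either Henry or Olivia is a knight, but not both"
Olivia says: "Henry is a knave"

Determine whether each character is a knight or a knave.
Henry is a knight.
Olivia is a knave.

Verification:
- Henry (knight) says "Either Henry or Olivia is a knight, but not both" - this is TRUE because Henry is a knight and Olivia is a knave.
- Olivia (knave) says "Henry is a knave" - this is FALSE (a lie) because Henry is a knight.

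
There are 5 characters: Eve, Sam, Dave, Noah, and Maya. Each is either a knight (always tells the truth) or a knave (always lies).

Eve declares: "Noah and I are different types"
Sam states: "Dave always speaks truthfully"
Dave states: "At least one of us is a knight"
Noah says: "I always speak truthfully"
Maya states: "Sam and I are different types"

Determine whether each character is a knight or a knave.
Eve is a knave.
Sam is a knave.
Dave is a knave.
Noah is a knave.
Maya is a knave.

Verification:
- Eve (knave) says "Noah and I are different types" - this is FALSE (a lie) because Eve is a knave and Noah is a knave.
- Sam (knave) says "Dave always speaks truthfully" - this is FALSE (a lie) because Dave is a knave.
- Dave (knave) says "At least one of us is a knight" - this is FALSE (a lie) because no one is a knight.
- Noah (knave) says "I always speak truthfully" - this is FALSE (a lie) because Noah is a knave.
- Maya (knave) says "Sam and I are different types" - this is FALSE (a lie) because Maya is a knave and Sam is a knave.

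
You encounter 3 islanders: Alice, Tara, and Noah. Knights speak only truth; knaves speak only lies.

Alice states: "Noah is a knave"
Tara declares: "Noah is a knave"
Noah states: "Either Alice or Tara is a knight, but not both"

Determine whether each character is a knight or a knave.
Alice is a knight.
Tara is a knight.
Noah is a knave.

Verification:
- Alice (knight) says "Noah is a knave" - this is TRUE because Noah is a knave.
- Tara (knight) says "Noah is a knave" - this is TRUE because Noah is a knave.
- Noah (knave) says "Either Alice or Tara is a knight, but not both" - this is FALSE (a lie) because Alice is a knight and Tara is a knight.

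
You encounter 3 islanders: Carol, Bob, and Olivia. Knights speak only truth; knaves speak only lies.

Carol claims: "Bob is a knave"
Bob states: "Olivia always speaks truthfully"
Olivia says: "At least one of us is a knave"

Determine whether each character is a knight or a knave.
Carol is a knave.
Bob is a knight.
Olivia is a knight.

Verification:
- Carol (knave) says "Bob is a knave" - this is FALSE (a lie) because Bob is a knight.
- Bob (knight) says "Olivia always speaks truthfully" - this is TRUE because Olivia is a knight.
- Olivia (knight) says "At least one of us is a knave" - this is TRUE because Carol is a knave.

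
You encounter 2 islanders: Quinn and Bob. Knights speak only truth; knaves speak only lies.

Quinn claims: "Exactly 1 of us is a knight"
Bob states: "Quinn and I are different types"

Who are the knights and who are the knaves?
Quinn is a knave.
Bob is a knave.

Verification:
- Quinn (knave) says "Exactly 1 of us is a knight" - this is FALSE (a lie) because there are 0 knights.
- Bob (knave) says "Quinn and I are different types" - this is FALSE (a lie) because Bob is a knave and Quinn is a knave.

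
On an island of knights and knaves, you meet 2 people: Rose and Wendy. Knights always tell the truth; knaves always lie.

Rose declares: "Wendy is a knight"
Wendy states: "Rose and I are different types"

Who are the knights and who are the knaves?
Rose is a knave.
Wendy is a knave.

Verification:
- Rose (knave) says "Wendy is a knight" - this is FALSE (a lie) because Wendy is a knave.
- Wendy (knave) says "Rose and I are different types" - this is FALSE (a lie) because Wendy is a knave and Rose is a knave.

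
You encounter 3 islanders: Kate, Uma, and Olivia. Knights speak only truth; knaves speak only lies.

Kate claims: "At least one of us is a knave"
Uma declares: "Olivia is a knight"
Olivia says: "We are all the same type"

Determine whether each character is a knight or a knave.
Kate is a knight.
Uma is a knave.
Olivia is a knave.

Verification:
- Kate (knight) says "At least one of us is a knave" - this is TRUE because Uma and Olivia are knaves.
- Uma (knave) says "Olivia is a knight" - this is FALSE (a lie) because Olivia is a knave.
- Olivia (knave) says "We are all the same type" - this is FALSE (a lie) because Kate is a knight and Uma and Olivia are knaves.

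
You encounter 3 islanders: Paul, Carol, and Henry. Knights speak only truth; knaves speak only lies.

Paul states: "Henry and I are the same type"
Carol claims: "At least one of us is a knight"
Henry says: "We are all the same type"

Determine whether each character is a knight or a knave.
Paul is a knight.
Carol is a knight.
Henry is a knight.

Verification:
- Paul (knight) says "Henry and I are the same type" - this is TRUE because Paul is a knight and Henry is a knight.
- Carol (knight) says "At least one of us is a knight" - this is TRUE because Paul, Carol, and Henry are knights.
- Henry (knight) says "We are all the same type" - this is TRUE because Paul, Carol, and Henry are knights.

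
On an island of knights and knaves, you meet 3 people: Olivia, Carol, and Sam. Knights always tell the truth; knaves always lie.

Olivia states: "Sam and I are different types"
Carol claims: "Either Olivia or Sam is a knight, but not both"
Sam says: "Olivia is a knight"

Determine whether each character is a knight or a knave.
Olivia is a knave.
Carol is a knave.
Sam is a knave.

Verification:
- Olivia (knave) says "Sam and I are different types" - this is FALSE (a lie) because Olivia is a knave and Sam is a knave.
- Carol (knave) says "Either Olivia or Sam is a knight, but not both" - this is FALSE (a lie) because Olivia is a knave and Sam is a knave.
- Sam (knave) says "Olivia is a knight" - this is FALSE (a lie) because Olivia is a knave.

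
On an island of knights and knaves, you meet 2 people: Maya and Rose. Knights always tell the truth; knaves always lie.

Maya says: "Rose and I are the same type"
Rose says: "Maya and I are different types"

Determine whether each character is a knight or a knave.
Maya is a knave.
Rose is a knight.

Verification:
- Maya (knave) says "Rose and I are the same type" - this is FALSE (a lie) because Maya is a knave and Rose is a knight.
- Rose (knight) says "Maya and I are different types" - this is TRUE because Rose is a knight and Maya is a knave.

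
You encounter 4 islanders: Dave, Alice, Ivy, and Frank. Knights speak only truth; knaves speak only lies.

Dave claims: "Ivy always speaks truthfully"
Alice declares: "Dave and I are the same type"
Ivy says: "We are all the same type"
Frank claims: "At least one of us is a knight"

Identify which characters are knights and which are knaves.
Dave is a knight.
Alice is a knight.
Ivy is a knight.
Frank is a knight.

Verification:
- Dave (knight) says "Ivy always speaks truthfully" - this is TRUE because Ivy is a knight.
- Alice (knight) says "Dave and I are the same type" - this is TRUE because Alice is a knight and Dave is a knight.
- Ivy (knight) says "We are all the same type" - this is TRUE because Dave, Alice, Ivy, and Frank are knights.
- Frank (knight) says "At least one of us is a knight" - this is TRUE because Dave, Alice, Ivy, and Frank are knights.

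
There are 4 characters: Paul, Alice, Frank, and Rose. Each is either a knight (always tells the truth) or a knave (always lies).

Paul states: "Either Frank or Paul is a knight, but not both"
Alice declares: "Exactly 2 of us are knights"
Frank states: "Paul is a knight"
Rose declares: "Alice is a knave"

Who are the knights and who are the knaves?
Paul is a knave.
Alice is a knave.
Frank is a knave.
Rose is a knight.

Verification:
- Paul (knave) says "Either Frank or Paul is a knight, but not both" - this is FALSE (a lie) because Frank is a knave and Paul is a knave.
- Alice (knave) says "Exactly 2 of us are knights" - this is FALSE (a lie) because there are 1 knights.
- Frank (knave) says "Paul is a knight" - this is FALSE (a lie) because Paul is a knave.
- Rose (knight) says "Alice is a knave" - this is TRUE because Alice is a knave.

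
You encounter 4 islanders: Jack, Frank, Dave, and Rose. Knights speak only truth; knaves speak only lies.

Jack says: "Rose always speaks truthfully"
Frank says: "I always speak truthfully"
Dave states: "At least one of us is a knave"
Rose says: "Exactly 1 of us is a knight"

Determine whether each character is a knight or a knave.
Jack is a knave.
Frank is a knight.
Dave is a knight.
Rose is a knave.

Verification:
- Jack (knave) says "Rose always speaks truthfully" - this is FALSE (a lie) because Rose is a knave.
- Frank (knight) says "I always speak truthfully" - this is TRUE because Frank is a knight.
- Dave (knight) says "At least one of us is a knave" - this is TRUE because Jack and Rose are knaves.
- Rose (knave) says "Exactly 1 of us is a knight" - this is FALSE (a lie) because there are 2 knights.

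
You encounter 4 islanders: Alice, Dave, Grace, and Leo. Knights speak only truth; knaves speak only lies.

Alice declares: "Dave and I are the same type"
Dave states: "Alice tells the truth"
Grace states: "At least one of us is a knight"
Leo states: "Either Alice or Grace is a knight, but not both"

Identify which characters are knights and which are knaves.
Alice is a knight.
Dave is a knight.
Grace is a knight.
Leo is a knave.

Verification:
- Alice (knight) says "Dave and I are the same type" - this is TRUE because Alice is a knight and Dave is a knight.
- Dave (knight) says "Alice tells the truth" - this is TRUE because Alice is a knight.
- Grace (knight) says "At least one of us is a knight" - this is TRUE because Alice, Dave, and Grace are knights.
- Leo (knave) says "Either Alice or Grace is a knight, but not both" - this is FALSE (a lie) because Alice is a knight and Grace is a knight.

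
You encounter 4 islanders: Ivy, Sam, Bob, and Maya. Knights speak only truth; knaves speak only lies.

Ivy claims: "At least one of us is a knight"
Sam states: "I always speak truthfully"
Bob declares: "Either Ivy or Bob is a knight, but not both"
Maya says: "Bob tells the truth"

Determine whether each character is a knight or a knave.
Ivy is a knave.
Sam is a knave.
Bob is a knave.
Maya is a knave.

Verification:
- Ivy (knave) says "At least one of us is a knight" - this is FALSE (a lie) because no one is a knight.
- Sam (knave) says "I always speak truthfully" - this is FALSE (a lie) because Sam is a knave.
- Bob (knave) says "Either Ivy or Bob is a knight, but not both" - this is FALSE (a lie) because Ivy is a knave and Bob is a knave.
- Maya (knave) says "Bob tells the truth" - this is FALSE (a lie) because Bob is a knave.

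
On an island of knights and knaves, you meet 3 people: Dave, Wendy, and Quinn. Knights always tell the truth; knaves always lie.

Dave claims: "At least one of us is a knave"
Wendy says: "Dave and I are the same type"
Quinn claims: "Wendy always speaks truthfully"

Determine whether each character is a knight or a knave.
Dave is a knight.
Wendy is a knave.
Quinn is a knave.

Verification:
- Dave (knight) says "At least one of us is a knave" - this is TRUE because Wendy and Quinn are knaves.
- Wendy (knave) says "Dave and I are the same type" - this is FALSE (a lie) because Wendy is a knave and Dave is a knight.
- Quinn (knave) says "Wendy always speaks truthfully" - this is FALSE (a lie) because Wendy is a knave.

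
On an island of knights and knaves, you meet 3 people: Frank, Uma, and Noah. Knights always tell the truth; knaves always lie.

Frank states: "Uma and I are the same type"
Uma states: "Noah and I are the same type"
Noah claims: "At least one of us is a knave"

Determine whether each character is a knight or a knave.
Frank is a knave.
Uma is a knight.
Noah is a knight.

Verification:
- Frank (knave) says "Uma and I are the same type" - this is FALSE (a lie) because Frank is a knave and Uma is a knight.
- Uma (knight) says "Noah and I are the same type" - this is TRUE because Uma is a knight and Noah is a knight.
- Noah (knight) says "At least one of us is a knave" - this is TRUE because Frank is a knave.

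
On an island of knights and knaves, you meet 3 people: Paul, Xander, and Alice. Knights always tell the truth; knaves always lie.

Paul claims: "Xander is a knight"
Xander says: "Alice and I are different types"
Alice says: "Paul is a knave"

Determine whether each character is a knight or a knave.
Paul is a knight.
Xander is a knight.
Alice is a knave.

Verification:
- Paul (knight) says "Xander is a knight" - this is TRUE because Xander is a knight.
- Xander (knight) says "Alice and I are different types" - this is TRUE because Xander is a knight and Alice is a knave.
- Alice (knave) says "Paul is a knave" - this is FALSE (a lie) because Paul is a knight.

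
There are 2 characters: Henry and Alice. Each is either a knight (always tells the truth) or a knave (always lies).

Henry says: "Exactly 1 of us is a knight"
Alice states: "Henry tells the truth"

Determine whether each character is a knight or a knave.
Henry is a knave.
Alice is a knave.

Verification:
- Henry (knave) says "Exactly 1 of us is a knight" - this is FALSE (a lie) because there are 0 knights.
- Alice (knave) says "Henry tells the truth" - this is FALSE (a lie) because Henry is a knave.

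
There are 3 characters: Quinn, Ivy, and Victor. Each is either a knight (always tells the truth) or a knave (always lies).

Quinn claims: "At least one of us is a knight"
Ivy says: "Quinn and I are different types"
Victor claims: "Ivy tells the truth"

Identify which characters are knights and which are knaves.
Quinn is a knave.
Ivy is a knave.
Victor is a knave.

Verification:
- Quinn (knave) says "At least one of us is a knight" - this is FALSE (a lie) because no one is a knight.
- Ivy (knave) says "Quinn and I are different types" - this is FALSE (a lie) because Ivy is a knave and Quinn is a knave.
- Victor (knave) says "Ivy tells the truth" - this is FALSE (a lie) because Ivy is a knave.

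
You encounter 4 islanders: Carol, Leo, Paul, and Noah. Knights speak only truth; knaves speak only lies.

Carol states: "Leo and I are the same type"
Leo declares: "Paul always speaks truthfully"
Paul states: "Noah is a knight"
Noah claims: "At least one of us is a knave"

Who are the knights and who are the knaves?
Carol is a knave.
Leo is a knight.
Paul is a knight.
Noah is a knight.

Verification:
- Carol (knave) says "Leo and I are the same type" - this is FALSE (a lie) because Carol is a knave and Leo is a knight.
- Leo (knight) says "Paul always speaks truthfully" - this is TRUE because Paul is a knight.
- Paul (knight) says "Noah is a knight" - this is TRUE because Noah is a knight.
- Noah (knight) says "At least one of us is a knave" - this is TRUE because Carol is a knave.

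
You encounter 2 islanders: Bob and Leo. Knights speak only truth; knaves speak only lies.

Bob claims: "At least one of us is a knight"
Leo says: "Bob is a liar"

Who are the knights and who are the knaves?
Bob is a knight.
Leo is a knave.

Verification:
- Bob (knight) says "At least one of us is a knight" - this is TRUE because Bob is a knight.
- Leo (knave) says "Bob is a liar" - this is FALSE (a lie) because Bob is a knight.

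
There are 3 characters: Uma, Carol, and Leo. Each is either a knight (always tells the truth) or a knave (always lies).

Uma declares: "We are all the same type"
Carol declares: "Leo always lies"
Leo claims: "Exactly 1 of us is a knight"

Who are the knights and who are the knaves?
Uma is a knave.
Carol is a knave.
Leo is a knight.

Verification:
- Uma (knave) says "We are all the same type" - this is FALSE (a lie) because Leo is a knight and Uma and Carol are knaves.
- Carol (knave) says "Leo always lies" - this is FALSE (a lie) because Leo is a knight.
- Leo (knight) says "Exactly 1 of us is a knight" - this is TRUE because there are 1 knights.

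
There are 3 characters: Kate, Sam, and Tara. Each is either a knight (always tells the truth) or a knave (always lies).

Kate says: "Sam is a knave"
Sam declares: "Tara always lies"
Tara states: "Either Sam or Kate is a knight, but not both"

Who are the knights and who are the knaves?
Kate is a knight.
Sam is a knave.
Tara is a knight.

Verification:
- Kate (knight) says "Sam is a knave" - this is TRUE because Sam is a knave.
- Sam (knave) says "Tara always lies" - this is FALSE (a lie) because Tara is a knight.
- Tara (knight) says "Either Sam or Kate is a knight, but not both" - this is TRUE because Sam is a knave and Kate is a knight.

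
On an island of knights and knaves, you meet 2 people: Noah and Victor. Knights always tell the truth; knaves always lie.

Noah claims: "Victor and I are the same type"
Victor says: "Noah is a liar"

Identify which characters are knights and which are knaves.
Noah is a knave.
Victor is a knight.

Verification:
- Noah (knave) says "Victor and I are the same type" - this is FALSE (a lie) because Noah is a knave and Victor is a knight.
- Victor (knight) says "Noah is a liar" - this is TRUE because Noah is a knave.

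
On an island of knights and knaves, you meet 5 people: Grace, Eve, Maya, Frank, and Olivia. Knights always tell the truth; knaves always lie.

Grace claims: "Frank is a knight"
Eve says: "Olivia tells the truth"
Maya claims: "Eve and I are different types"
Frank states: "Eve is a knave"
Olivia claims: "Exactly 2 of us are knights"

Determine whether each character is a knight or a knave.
Grace is a knight.
Eve is a knave.
Maya is a knight.
Frank is a knight.
Olivia is a knave.

Verification:
- Grace (knight) says "Frank is a knight" - this is TRUE because Frank is a knight.
- Eve (knave) says "Olivia tells the truth" - this is FALSE (a lie) because Olivia is a knave.
- Maya (knight) says "Eve and I are different types" - this is TRUE because Maya is a knight and Eve is a knave.
- Frank (knight) says "Eve is a knave" - this is TRUE because Eve is a knave.
- Olivia (knave) says "Exactly 2 of us are knights" - this is FALSE (a lie) because there are 3 knights.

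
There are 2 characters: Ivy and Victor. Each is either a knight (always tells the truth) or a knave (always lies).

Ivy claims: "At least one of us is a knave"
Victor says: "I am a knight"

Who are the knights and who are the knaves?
Ivy is a knight.
Victor is a knave.

Verification:
- Ivy (knight) says "At least one of us is a knave" - this is TRUE because Victor is a knave.
- Victor (knave) says "I am a knight" - this is FALSE (a lie) because Victor is a knave.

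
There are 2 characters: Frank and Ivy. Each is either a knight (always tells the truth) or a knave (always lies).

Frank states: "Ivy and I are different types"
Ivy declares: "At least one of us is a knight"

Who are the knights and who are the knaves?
Frank is a knave.
Ivy is a knave.

Verification:
- Frank (knave) says "Ivy and I are different types" - this is FALSE (a lie) because Frank is a knave and Ivy is a knave.
- Ivy (knave) says "At least one of us is a knight" - this is FALSE (a lie) because no one is a knight.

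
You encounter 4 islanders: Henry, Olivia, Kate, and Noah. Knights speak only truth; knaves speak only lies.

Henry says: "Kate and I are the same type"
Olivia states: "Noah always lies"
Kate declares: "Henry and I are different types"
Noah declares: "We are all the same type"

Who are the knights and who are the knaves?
Henry is a knave.
Olivia is a knight.
Kate is a knight.
Noah is a knave.

Verification:
- Henry (knave) says "Kate and I are the same type" - this is FALSE (a lie) because Henry is a knave and Kate is a knight.
- Olivia (knight) says "Noah always lies" - this is TRUE because Noah is a knave.
- Kate (knight) says "Henry and I are different types" - this is TRUE because Kate is a knight and Henry is a knave.
- Noah (knave) says "We are all the same type" - this is FALSE (a lie) because Olivia and Kate are knights and Henry and Noah are knaves.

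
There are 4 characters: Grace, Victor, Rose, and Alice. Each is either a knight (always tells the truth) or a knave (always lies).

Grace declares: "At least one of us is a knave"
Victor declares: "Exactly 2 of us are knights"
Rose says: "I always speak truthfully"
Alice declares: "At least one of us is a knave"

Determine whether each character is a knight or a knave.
Grace is a knight.
Victor is a knave.
Rose is a knight.
Alice is a knight.

Verification:
- Grace (knight) says "At least one of us is a knave" - this is TRUE because Victor is a knave.
- Victor (knave) says "Exactly 2 of us are knights" - this is FALSE (a lie) because there are 3 knights.
- Rose (knight) says "I always speak truthfully" - this is TRUE because Rose is a knight.
- Alice (knight) says "At least one of us is a knave" - this is TRUE because Victor is a knave.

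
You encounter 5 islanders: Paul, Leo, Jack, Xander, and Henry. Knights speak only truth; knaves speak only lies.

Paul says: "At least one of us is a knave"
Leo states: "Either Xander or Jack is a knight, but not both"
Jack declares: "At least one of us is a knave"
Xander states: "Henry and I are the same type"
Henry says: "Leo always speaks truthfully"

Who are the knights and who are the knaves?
Paul is a knight.
Leo is a knight.
Jack is a knight.
Xander is a knave.
Henry is a knight.

Verification:
- Paul (knight) says "At least one of us is a knave" - this is TRUE because Xander is a knave.
- Leo (knight) says "Either Xander or Jack is a knight, but not both" - this is TRUE because Xander is a knave and Jack is a knight.
- Jack (knight) says "At least one of us is a knave" - this is TRUE because Xander is a knave.
- Xander (knave) says "Henry and I are the same type" - this is FALSE (a lie) because Xander is a knave and Henry is a knight.
- Henry (knight) says "Leo always speaks truthfully" - this is TRUE because Leo is a knight.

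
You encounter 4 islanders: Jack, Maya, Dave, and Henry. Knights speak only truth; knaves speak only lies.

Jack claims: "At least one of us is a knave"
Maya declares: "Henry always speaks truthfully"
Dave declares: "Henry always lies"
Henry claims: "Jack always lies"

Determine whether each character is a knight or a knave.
Jack is a knight.
Maya is a knave.
Dave is a knight.
Henry is a knave.

Verification:
- Jack (knight) says "At least one of us is a knave" - this is TRUE because Maya and Henry are knaves.
- Maya (knave) says "Henry always speaks truthfully" - this is FALSE (a lie) because Henry is a knave.
- Dave (knight) says "Henry always lies" - this is TRUE because Henry is a knave.
- Henry (knave) says "Jack always lies" - this is FALSE (a lie) because Jack is a knight.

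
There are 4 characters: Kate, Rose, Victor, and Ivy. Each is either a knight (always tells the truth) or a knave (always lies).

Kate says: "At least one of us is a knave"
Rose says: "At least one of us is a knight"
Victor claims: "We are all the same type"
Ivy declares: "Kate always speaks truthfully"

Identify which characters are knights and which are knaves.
Kate is a knight.
Rose is a knight.
Victor is a knave.
Ivy is a knight.

Verification:
- Kate (knight) says "At least one of us is a knave" - this is TRUE because Victor is a knave.
- Rose (knight) says "At least one of us is a knight" - this is TRUE because Kate, Rose, and Ivy are knights.
- Victor (knave) says "We are all the same type" - this is FALSE (a lie) because Kate, Rose, and Ivy are knights and Victor is a knave.
- Ivy (knight) says "Kate always speaks truthfully" - this is TRUE because Kate is a knight.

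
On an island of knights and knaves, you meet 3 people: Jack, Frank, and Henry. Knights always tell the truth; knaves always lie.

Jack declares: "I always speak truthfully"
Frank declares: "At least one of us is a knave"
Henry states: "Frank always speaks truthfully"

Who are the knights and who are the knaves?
Jack is a knave.
Frank is a knight.
Henry is a knight.

Verification:
- Jack (knave) says "I always speak truthfully" - this is FALSE (a lie) because Jack is a knave.
- Frank (knight) says "At least one of us is a knave" - this is TRUE because Jack is a knave.
- Henry (knight) says "Frank always speaks truthfully" - this is TRUE because Frank is a knight.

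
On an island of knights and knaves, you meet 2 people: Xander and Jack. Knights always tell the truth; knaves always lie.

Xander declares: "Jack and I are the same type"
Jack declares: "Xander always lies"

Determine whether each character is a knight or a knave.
Xander is a knave.
Jack is a knight.

Verification:
- Xander (knave) says "Jack and I are the same type" - this is FALSE (a lie) because Xander is a knave and Jack is a knight.
- Jack (knight) says "Xander always lies" - this is TRUE because Xander is a knave.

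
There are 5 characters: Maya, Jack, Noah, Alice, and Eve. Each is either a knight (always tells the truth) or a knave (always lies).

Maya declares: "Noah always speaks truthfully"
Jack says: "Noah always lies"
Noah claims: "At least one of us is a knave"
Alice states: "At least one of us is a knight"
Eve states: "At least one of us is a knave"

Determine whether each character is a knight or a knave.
Maya is a knight.
Jack is a knave.
Noah is a knight.
Alice is a knight.
Eve is a knight.

Verification:
- Maya (knight) says "Noah always speaks truthfully" - this is TRUE because Noah is a knight.
- Jack (knave) says "Noah always lies" - this is FALSE (a lie) because Noah is a knight.
- Noah (knight) says "At least one of us is a knave" - this is TRUE because Jack is a knave.
- Alice (knight) says "At least one of us is a knight" - this is TRUE because Maya, Noah, Alice, and Eve are knights.
- Eve (knight) says "At least one of us is a knave" - this is TRUE because Jack is a knave.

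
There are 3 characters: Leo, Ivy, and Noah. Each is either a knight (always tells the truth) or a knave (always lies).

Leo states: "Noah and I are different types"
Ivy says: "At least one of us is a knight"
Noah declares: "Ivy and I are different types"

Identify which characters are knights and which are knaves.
Leo is a knave.
Ivy is a knave.
Noah is a knave.

Verification:
- Leo (knave) says "Noah and I are different types" - this is FALSE (a lie) because Leo is a knave and Noah is a knave.
- Ivy (knave) says "At least one of us is a knight" - this is FALSE (a lie) because no one is a knight.
- Noah (knave) says "Ivy and I are different types" - this is FALSE (a lie) because Noah is a knave and Ivy is a knave.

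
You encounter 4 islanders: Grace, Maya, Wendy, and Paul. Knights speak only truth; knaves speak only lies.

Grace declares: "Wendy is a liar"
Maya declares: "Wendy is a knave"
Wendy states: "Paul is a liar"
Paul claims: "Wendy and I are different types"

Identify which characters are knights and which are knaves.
Grace is a knight.
Maya is a knight.
Wendy is a knave.
Paul is a knight.

Verification:
- Grace (knight) says "Wendy is a liar" - this is TRUE because Wendy is a knave.
- Maya (knight) says "Wendy is a knave" - this is TRUE because Wendy is a knave.
- Wendy (knave) says "Paul is a liar" - this is FALSE (a lie) because Paul is a knight.
- Paul (knight) says "Wendy and I are different types" - this is TRUE because Paul is a knight and Wendy is a knave.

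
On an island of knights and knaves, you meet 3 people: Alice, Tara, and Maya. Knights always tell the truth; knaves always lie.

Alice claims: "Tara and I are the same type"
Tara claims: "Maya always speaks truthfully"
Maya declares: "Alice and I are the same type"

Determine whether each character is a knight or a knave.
Alice is a knight.
Tara is a knight.
Maya is a knight.

Verification:
- Alice (knight) says "Tara and I are the same type" - this is TRUE because Alice is a knight and Tara is a knight.
- Tara (knight) says "Maya always speaks truthfully" - this is TRUE because Maya is a knight.
- Maya (knight) says "Alice and I are the same type" - this is TRUE because Maya is a knight and Alice is a knight.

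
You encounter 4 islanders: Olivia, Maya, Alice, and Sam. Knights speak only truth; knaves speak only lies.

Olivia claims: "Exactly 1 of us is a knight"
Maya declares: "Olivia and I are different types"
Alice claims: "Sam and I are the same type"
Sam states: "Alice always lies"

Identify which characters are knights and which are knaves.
Olivia is a knave.
Maya is a knight.
Alice is a knave.
Sam is a knight.

Verification:
- Olivia (knave) says "Exactly 1 of us is a knight" - this is FALSE (a lie) because there are 2 knights.
- Maya (knight) says "Olivia and I are different types" - this is TRUE because Maya is a knight and Olivia is a knave.
- Alice (knave) says "Sam and I are the same type" - this is FALSE (a lie) because Alice is a knave and Sam is a knight.
- Sam (knight) says "Alice always lies" - this is TRUE because Alice is a knave.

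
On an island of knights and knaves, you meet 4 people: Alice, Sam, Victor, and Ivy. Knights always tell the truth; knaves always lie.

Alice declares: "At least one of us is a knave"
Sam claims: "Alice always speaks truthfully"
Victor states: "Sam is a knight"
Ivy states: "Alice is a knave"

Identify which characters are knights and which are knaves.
Alice is a knight.
Sam is a knight.
Victor is a knight.
Ivy is a knave.

Verification:
- Alice (knight) says "At least one of us is a knave" - this is TRUE because Ivy is a knave.
- Sam (knight) says "Alice always speaks truthfully" - this is TRUE because Alice is a knight.
- Victor (knight) says "Sam is a knight" - this is TRUE because Sam is a knight.
- Ivy (knave) says "Alice is a knave" - this is FALSE (a lie) because Alice is a knight.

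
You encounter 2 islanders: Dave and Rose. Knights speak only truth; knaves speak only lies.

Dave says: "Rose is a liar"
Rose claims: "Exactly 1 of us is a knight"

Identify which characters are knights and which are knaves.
Dave is a knave.
Rose is a knight.

Verification:
- Dave (knave) says "Rose is a liar" - this is FALSE (a lie) because Rose is a knight.
- Rose (knight) says "Exactly 1 of us is a knight" - this is TRUE because there are 1 knights.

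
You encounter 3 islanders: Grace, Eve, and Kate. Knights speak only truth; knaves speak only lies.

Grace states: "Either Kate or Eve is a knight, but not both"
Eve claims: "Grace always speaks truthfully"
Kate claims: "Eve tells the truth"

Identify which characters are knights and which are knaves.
Grace is a knave.
Eve is a knave.
Kate is a knave.

Verification:
- Grace (knave) says "Either Kate or Eve is a knight, but not both" - this is FALSE (a lie) because Kate is a knave and Eve is a knave.
- Eve (knave) says "Grace always speaks truthfully" - this is FALSE (a lie) because Grace is a knave.
- Kate (knave) says "Eve tells the truth" - this is FALSE (a lie) because Eve is a knave.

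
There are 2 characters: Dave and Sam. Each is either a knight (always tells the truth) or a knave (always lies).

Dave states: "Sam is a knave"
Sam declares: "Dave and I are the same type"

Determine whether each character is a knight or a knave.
Dave is a knight.
Sam is a knave.

Verification:
- Dave (knight) says "Sam is a knave" - this is TRUE because Sam is a knave.
- Sam (knave) says "Dave and I are the same type" - this is FALSE (a lie) because Sam is a knave and Dave is a knight.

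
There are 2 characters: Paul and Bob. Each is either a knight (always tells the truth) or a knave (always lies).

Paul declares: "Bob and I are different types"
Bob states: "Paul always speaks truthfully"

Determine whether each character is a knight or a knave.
Paul is a knave.
Bob is a knave.

Verification:
- Paul (knave) says "Bob and I are different types" - this is FALSE (a lie) because Paul is a knave and Bob is a knave.
- Bob (knave) says "Paul always speaks truthfully" - this is FALSE (a lie) because Paul is a knave.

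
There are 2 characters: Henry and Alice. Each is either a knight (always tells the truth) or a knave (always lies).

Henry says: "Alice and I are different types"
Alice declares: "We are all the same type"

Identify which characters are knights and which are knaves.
Henry is a knight.
Alice is a knave.

Verification:
- Henry (knight) says "Alice and I are different types" - this is TRUE because Henry is a knight and Alice is a knave.
- Alice (knave) says "We are all the same type" - this is FALSE (a lie) because Henry is a knight and Alice is a knave.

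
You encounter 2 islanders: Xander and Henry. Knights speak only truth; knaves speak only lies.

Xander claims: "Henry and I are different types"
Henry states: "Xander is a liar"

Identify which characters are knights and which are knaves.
Xander is a knight.
Henry is a knave.

Verification:
- Xander (knight) says "Henry and I are different types" - this is TRUE because Xander is a knight and Henry is a knave.
- Henry (knave) says "Xander is a liar" - this is FALSE (a lie) because Xander is a knight.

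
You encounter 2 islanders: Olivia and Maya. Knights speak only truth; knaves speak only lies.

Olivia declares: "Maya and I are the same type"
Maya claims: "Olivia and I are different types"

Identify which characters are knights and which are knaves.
Olivia is a knave.
Maya is a knight.

Verification:
- Olivia (knave) says "Maya and I are the same type" - this is FALSE (a lie) because Olivia is a knave and Maya is a knight.
- Maya (knight) says "Olivia and I are different types" - this is TRUE because Maya is a knight and Olivia is a knave.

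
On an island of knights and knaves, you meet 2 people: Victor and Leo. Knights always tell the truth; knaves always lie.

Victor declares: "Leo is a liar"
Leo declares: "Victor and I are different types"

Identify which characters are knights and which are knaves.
Victor is a knave.
Leo is a knight.

Verification:
- Victor (knave) says "Leo is a liar" - this is FALSE (a lie) because Leo is a knight.
- Leo (knight) says "Victor and I are different types" - this is TRUE because Leo is a knight and Victor is a knave.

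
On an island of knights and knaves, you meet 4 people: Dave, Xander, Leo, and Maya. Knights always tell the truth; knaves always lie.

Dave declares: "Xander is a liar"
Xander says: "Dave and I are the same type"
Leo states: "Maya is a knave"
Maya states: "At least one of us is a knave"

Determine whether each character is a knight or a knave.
Dave is a knight.
Xander is a knave.
Leo is a knave.
Maya is a knight.

Verification:
- Dave (knight) says "Xander is a liar" - this is TRUE because Xander is a knave.
- Xander (knave) says "Dave and I are the same type" - this is FALSE (a lie) because Xander is a knave and Dave is a knight.
- Leo (knave) says "Maya is a knave" - this is FALSE (a lie) because Maya is a knight.
- Maya (knight) says "At least one of us is a knave" - this is TRUE because Xander and Leo are knaves.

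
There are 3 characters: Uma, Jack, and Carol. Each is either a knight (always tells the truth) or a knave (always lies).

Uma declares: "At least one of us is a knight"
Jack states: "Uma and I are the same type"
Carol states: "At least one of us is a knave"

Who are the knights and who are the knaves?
Uma is a knight.
Jack is a knave.
Carol is a knight.

Verification:
- Uma (knight) says "At least one of us is a knight" - this is TRUE because Uma and Carol are knights.
- Jack (knave) says "Uma and I are the same type" - this is FALSE (a lie) because Jack is a knave and Uma is a knight.
- Carol (knight) says "At least one of us is a knave" - this is TRUE because Jack is a knave.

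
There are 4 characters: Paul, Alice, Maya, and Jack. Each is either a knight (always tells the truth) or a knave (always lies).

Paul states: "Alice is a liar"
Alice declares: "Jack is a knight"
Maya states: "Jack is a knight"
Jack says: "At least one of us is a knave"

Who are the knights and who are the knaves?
Paul is a knave.
Alice is a knight.
Maya is a knight.
Jack is a knight.

Verification:
- Paul (knave) says "Alice is a liar" - this is FALSE (a lie) because Alice is a knight.
- Alice (knight) says "Jack is a knight" - this is TRUE because Jack is a knight.
- Maya (knight) says "Jack is a knight" - this is TRUE because Jack is a knight.
- Jack (knight) says "At least one of us is a knave" - this is TRUE because Paul is a knave.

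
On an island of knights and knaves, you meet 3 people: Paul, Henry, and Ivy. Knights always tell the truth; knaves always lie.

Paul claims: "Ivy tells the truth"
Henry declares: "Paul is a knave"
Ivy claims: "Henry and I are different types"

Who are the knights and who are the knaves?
Paul is a knight.
Henry is a knave.
Ivy is a knight.

Verification:
- Paul (knight) says "Ivy tells the truth" - this is TRUE because Ivy is a knight.
- Henry (knave) says "Paul is a knave" - this is FALSE (a lie) because Paul is a knight.
- Ivy (knight) says "Henry and I are different types" - this is TRUE because Ivy is a knight and Henry is a knave.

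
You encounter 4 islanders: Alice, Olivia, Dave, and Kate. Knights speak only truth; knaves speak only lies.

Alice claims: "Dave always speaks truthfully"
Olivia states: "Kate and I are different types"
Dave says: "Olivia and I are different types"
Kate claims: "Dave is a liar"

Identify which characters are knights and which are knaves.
Alice is a knight.
Olivia is a knave.
Dave is a knight.
Kate is a knave.

Verification:
- Alice (knight) says "Dave always speaks truthfully" - this is TRUE because Dave is a knight.
- Olivia (knave) says "Kate and I are different types" - this is FALSE (a lie) because Olivia is a knave and Kate is a knave.
- Dave (knight) says "Olivia and I are different types" - this is TRUE because Dave is a knight and Olivia is a knave.
- Kate (knave) says "Dave is a liar" - this is FALSE (a lie) because Dave is a knight.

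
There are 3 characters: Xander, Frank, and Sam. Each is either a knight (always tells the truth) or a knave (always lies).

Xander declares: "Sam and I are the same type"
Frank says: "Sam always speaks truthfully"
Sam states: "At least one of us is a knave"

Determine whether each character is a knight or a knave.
Xander is a knave.
Frank is a knight.
Sam is a knight.

Verification:
- Xander (knave) says "Sam and I are the same type" - this is FALSE (a lie) because Xander is a knave and Sam is a knight.
- Frank (knight) says "Sam always speaks truthfully" - this is TRUE because Sam is a knight.
- Sam (knight) says "At least one of us is a knave" - this is TRUE because Xander is a knave.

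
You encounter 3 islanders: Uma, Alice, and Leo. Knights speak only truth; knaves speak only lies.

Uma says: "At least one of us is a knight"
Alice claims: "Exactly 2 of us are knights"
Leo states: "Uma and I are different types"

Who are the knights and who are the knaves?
Uma is a knave.
Alice is a knave.
Leo is a knave.

Verification:
- Uma (knave) says "At least one of us is a knight" - this is FALSE (a lie) because no one is a knight.
- Alice (knave) says "Exactly 2 of us are knights" - this is FALSE (a lie) because there are 0 knights.
- Leo (knave) says "Uma and I are different types" - this is FALSE (a lie) because Leo is a knave and Uma is a knave.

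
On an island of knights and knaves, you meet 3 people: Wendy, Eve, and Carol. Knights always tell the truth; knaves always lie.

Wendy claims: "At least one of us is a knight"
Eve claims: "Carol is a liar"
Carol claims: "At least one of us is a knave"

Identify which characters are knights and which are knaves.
Wendy is a knight.
Eve is a knave.
Carol is a knight.

Verification:
- Wendy (knight) says "At least one of us is a knight" - this is TRUE because Wendy and Carol are knights.
- Eve (knave) says "Carol is a liar" - this is FALSE (a lie) because Carol is a knight.
- Carol (knight) says "At least one of us is a knave" - this is TRUE because Eve is a knave.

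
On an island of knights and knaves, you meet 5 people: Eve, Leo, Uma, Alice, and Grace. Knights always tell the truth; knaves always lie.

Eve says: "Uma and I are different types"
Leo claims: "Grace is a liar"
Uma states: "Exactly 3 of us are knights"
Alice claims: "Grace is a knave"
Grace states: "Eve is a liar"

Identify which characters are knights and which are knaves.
Eve is a knave.
Leo is a knave.
Uma is a knave.
Alice is a knave.
Grace is a knight.

Verification:
- Eve (knave) says "Uma and I are different types" - this is FALSE (a lie) because Eve is a knave and Uma is a knave.
- Leo (knave) says "Grace is a liar" - this is FALSE (a lie) because Grace is a knight.
- Uma (knave) says "Exactly 3 of us are knights" - this is FALSE (a lie) because there are 1 knights.
- Alice (knave) says "Grace is a knave" - this is FALSE (a lie) because Grace is a knight.
- Grace (knight) says "Eve is a liar" - this is TRUE because Eve is a knave.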